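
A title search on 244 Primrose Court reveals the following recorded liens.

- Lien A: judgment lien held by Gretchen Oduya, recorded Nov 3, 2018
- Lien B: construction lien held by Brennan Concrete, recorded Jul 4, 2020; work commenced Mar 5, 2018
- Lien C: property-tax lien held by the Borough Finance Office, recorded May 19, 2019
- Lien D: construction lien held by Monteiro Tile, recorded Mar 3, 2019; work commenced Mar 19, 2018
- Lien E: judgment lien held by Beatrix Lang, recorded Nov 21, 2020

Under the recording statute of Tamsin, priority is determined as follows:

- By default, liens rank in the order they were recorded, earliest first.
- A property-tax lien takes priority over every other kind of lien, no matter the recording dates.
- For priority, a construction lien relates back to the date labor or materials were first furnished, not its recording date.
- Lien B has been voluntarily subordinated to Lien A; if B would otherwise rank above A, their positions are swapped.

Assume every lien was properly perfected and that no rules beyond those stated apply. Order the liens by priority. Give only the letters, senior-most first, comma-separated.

First, effective dates: B relates back to Mar 5, 2018 (work commenced); D is treated as recorded Mar 19, 2018, the work-commencement date.
C, as a property-tax lien, has superpriority and ranks first.
Among the remaining liens, by effective date: B (Mar 5, 2018), D (Mar 19, 2018), A (Nov 3, 2018), E (Nov 21, 2020).
B would otherwise be senior to A, so under the subordination agreement B and A exchange positions.

C, A, D, B, E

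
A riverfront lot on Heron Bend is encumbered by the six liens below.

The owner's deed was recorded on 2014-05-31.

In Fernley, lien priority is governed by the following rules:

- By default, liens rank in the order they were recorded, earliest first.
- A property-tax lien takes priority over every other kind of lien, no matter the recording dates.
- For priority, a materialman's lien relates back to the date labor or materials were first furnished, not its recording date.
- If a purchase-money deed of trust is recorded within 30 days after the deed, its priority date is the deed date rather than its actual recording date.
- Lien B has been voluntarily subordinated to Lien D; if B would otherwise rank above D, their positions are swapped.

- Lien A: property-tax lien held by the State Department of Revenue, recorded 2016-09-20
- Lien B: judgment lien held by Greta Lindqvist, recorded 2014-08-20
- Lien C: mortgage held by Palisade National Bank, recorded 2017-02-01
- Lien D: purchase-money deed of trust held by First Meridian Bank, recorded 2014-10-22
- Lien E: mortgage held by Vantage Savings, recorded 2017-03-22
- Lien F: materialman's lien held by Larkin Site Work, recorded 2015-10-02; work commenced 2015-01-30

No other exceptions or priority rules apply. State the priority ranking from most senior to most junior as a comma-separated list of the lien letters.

A, D, B, F, C, E

First, effective dates: D was recorded 144 days after the deed, outside the 30-day window, so it keeps its recording date; F relates back to 2015-01-30 (work commenced).
A, as a property-tax lien, has superpriority and ranks first.
Remaining liens by effective date: B (2014-08-20), D (2014-10-22), F (2015-01-30), C (2017-02-01), E (2017-03-22).
The subordination applies — B was senior to D — so B and D swap.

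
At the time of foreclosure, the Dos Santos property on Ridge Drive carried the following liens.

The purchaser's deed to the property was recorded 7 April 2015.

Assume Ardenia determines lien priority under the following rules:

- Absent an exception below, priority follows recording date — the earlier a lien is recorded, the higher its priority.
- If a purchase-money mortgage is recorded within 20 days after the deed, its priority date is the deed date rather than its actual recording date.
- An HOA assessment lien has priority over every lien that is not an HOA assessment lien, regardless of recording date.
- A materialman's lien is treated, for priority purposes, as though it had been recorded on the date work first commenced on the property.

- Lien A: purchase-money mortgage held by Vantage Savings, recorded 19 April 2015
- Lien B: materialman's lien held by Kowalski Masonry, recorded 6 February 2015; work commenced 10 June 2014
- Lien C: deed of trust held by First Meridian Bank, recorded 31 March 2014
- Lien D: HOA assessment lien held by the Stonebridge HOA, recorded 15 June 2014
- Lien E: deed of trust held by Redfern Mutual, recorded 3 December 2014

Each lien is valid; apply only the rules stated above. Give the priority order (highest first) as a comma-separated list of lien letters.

D, C, B, E, A

Effective dates after the stated exceptions: A was recorded within the 20-day window, so its effective date is the deed date 7 April 2015; B relates back to 10 June 2014 (work commenced).
As an HOA assessment lien, D is senior to every other lien.
Among the remaining liens, by effective date: C (31 March 2014), B (10 June 2014), E (3 December 2014), A (7 April 2015).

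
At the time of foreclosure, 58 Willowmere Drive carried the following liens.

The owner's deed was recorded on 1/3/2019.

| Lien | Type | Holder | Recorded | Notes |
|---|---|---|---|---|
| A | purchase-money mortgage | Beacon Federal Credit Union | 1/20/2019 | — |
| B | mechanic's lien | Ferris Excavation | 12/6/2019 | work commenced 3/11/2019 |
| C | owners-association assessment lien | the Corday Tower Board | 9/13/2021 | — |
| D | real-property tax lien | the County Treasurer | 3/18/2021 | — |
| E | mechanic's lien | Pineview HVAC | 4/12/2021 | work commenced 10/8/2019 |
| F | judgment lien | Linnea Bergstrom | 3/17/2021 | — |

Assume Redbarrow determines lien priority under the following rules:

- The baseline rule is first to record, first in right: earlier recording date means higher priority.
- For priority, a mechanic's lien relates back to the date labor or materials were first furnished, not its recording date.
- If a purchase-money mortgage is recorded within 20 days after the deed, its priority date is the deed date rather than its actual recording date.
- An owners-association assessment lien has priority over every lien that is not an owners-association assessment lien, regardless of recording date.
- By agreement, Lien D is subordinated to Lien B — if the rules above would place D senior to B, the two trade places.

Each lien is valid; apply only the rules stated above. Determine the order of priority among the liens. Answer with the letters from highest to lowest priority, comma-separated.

C, A, B, E, F, D

Effective dates after the stated exceptions: A's effective date is the deed date, 1/3/2019; B is treated as recorded 3/11/2019, the work-commencement date; E's effective date is 10/8/2019, when work began.
C, as an owners-association assessment lien, has superpriority and ranks first.
Ordering the rest by effective date: A (1/3/2019), B (3/11/2019), E (10/8/2019), F (3/17/2021), D (3/18/2021).
Since D is not senior to B, the subordination leaves the order unchanged.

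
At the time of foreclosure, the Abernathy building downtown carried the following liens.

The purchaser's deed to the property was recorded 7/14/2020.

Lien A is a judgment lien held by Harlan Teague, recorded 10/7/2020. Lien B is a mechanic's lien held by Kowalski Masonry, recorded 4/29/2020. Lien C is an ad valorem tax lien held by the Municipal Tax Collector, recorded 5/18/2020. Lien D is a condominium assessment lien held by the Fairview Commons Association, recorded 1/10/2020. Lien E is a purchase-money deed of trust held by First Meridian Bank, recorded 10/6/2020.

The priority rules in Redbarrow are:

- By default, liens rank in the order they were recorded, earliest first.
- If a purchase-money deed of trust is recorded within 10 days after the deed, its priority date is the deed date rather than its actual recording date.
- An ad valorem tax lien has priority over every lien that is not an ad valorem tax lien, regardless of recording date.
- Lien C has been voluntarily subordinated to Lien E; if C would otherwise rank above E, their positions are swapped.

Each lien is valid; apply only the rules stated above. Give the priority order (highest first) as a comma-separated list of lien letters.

E, D, B, C, A

Adjusting effective dates: E was recorded 84 days after the deed — beyond 10 days — so no relation-back applies.
As an ad valorem tax lien, C is senior to every other lien.
Among the remaining liens, by effective date: D (1/10/2020), B (4/29/2020), E (10/6/2020), A (10/7/2020).
C would otherwise be senior to E, so under the subordination agreement C and E exchange positions.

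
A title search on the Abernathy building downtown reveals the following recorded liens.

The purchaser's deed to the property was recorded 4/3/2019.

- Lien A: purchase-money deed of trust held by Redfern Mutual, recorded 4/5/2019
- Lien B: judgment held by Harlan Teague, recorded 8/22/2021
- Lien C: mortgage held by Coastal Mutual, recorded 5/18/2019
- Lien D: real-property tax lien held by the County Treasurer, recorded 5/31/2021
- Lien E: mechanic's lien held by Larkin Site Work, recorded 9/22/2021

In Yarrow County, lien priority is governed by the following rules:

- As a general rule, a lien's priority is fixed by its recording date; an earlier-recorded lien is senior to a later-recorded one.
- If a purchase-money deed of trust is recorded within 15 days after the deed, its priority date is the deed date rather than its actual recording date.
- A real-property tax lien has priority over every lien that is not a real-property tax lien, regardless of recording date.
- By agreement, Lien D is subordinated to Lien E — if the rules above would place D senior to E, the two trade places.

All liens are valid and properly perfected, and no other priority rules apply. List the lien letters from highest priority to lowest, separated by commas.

First, effective dates: A's effective date is the deed date, 4/3/2019.
D is a real-property tax lien and takes priority over every other lien.
Ordering the rest by effective date: A (4/3/2019), C (5/18/2019), B (8/22/2021), E (9/22/2021).
Because D would otherwise rank above E, the subordination swaps them.

E, A, C, B, D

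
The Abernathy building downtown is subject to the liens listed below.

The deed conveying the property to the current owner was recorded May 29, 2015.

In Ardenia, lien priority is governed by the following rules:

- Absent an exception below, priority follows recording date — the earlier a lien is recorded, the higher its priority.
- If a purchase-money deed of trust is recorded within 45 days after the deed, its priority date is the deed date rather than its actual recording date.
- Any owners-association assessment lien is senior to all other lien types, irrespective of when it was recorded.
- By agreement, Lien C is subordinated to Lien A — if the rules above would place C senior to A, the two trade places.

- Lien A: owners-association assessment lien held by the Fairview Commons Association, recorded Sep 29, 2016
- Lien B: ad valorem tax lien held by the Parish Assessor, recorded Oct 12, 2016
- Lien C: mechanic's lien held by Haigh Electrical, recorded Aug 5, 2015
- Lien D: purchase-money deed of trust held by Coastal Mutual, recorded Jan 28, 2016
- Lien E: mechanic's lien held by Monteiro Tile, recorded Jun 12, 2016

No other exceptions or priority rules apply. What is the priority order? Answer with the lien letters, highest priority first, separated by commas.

Adjusting effective dates: D was recorded 244 days after the deed — beyond 45 days — so no relation-back applies.
As an owners-association assessment lien, A is senior to every other lien.
The other liens, earliest effective date first: C (Aug 5, 2015), D (Jan 28, 2016), E (Jun 12, 2016), B (Oct 12, 2016).
C already ranks below A; the subordination has no effect.

A, C, D, E, B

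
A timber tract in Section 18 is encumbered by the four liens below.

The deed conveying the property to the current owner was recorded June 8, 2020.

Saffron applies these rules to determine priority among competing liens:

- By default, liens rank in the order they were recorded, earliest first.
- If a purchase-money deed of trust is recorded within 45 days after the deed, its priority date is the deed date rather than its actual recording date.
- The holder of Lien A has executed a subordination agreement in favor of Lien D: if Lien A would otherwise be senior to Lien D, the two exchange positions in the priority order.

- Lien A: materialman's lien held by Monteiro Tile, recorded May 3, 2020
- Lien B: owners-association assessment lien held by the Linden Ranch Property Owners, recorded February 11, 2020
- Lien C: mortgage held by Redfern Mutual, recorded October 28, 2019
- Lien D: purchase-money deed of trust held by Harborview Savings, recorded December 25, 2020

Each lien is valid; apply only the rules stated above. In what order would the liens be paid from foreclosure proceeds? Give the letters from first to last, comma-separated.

First, effective dates: D missed the 45-day window (200 days after the deed), so its recording date stands.
Ordering by effective date: C (October 28, 2019), B (February 11, 2020), A (May 3, 2020), D (December 25, 2020).
The subordination applies — A was senior to D — so A and D swap.

C, B, D, A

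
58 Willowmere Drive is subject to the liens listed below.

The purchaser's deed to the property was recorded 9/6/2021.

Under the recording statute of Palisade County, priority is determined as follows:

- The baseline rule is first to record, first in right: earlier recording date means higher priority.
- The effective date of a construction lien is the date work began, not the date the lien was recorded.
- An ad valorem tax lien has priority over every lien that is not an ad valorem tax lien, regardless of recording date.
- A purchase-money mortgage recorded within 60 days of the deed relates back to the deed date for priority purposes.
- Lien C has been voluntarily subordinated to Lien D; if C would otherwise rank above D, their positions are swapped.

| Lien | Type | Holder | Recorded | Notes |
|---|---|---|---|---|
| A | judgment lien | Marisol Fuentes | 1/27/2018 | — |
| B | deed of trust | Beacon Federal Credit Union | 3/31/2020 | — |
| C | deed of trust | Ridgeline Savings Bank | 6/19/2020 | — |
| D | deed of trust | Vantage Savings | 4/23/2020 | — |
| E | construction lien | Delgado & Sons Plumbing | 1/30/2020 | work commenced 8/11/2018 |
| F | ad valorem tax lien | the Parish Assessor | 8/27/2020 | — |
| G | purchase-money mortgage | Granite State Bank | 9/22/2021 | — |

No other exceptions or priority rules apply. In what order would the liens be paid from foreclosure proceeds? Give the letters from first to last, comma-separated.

Effective dates after the stated exceptions: E's effective date is 8/11/2018, when work began; G's effective date is the deed date, 9/6/2021.
F is an ad valorem tax lien, so it outranks all other liens regardless of date.
Remaining liens by effective date: A (1/27/2018), E (8/11/2018), B (3/31/2020), D (4/23/2020), C (6/19/2020), G (9/6/2021).
Since C is not senior to D, the subordination leaves the order unchanged.

F, A, E, B, D, C, G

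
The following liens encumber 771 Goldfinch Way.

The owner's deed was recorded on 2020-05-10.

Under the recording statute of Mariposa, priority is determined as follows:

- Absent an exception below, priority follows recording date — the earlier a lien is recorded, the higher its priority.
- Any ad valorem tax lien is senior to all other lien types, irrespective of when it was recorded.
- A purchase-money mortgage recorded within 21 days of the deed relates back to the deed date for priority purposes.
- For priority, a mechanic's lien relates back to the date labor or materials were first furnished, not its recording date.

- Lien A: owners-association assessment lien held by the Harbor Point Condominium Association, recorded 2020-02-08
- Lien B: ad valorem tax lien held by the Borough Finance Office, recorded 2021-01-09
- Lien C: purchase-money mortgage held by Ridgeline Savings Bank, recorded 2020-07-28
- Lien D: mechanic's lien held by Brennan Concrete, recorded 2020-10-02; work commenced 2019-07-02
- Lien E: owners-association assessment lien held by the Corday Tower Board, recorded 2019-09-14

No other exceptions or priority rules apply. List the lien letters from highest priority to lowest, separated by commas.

First, effective dates: C missed the 21-day window (79 days after the deed), so its recording date stands; D is treated as recorded 2019-07-02, the work-commencement date.
B is an ad valorem tax lien, so it outranks all other liens regardless of date.
The other liens, earliest effective date first: D (2019-07-02), E (2019-09-14), A (2020-02-08), C (2020-07-28).

B, D, E, A, C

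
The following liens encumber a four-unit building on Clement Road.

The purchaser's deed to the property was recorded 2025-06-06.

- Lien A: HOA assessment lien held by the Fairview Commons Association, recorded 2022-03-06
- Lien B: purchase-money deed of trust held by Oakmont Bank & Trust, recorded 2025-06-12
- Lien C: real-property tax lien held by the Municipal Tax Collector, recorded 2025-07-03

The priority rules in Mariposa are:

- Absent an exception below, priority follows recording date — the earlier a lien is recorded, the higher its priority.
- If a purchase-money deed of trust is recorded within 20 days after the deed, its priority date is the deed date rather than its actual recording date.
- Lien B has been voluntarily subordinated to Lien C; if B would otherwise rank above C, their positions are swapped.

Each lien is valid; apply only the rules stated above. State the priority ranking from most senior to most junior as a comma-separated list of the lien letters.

First, effective dates: B's effective date is the deed date, 2025-06-06.
By effective date: A (2022-03-06), B (2025-06-06), C (2025-07-03).
The subordination applies — B was senior to C — so B and C swap.

A, C, B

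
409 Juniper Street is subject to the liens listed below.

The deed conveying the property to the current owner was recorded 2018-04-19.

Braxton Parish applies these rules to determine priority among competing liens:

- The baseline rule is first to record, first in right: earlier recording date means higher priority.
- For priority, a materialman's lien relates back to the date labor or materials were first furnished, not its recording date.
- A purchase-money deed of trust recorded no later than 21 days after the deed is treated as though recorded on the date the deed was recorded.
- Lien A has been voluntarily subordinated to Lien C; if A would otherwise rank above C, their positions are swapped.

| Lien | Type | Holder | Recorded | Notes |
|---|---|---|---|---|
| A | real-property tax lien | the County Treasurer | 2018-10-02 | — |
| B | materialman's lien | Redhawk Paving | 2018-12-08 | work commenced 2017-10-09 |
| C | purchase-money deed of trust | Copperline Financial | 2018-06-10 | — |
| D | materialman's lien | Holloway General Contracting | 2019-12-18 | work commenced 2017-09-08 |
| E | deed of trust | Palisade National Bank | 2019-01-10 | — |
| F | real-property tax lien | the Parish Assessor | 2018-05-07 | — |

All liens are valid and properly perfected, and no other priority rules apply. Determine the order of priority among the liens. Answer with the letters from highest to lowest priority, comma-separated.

Adjusting effective dates: B relates back to 2017-10-09 (work commenced); C was recorded 52 days after the deed — beyond 21 days — so no relation-back applies; D relates back to 2017-09-08 (work commenced).
Sorted by effective date: D (2017-09-08), B (2017-10-09), F (2018-05-07), C (2018-06-10), A (2018-10-02), E (2019-01-10).
A is already junior to C, so the subordination agreement changes nothing.

D, B, F, C, A, E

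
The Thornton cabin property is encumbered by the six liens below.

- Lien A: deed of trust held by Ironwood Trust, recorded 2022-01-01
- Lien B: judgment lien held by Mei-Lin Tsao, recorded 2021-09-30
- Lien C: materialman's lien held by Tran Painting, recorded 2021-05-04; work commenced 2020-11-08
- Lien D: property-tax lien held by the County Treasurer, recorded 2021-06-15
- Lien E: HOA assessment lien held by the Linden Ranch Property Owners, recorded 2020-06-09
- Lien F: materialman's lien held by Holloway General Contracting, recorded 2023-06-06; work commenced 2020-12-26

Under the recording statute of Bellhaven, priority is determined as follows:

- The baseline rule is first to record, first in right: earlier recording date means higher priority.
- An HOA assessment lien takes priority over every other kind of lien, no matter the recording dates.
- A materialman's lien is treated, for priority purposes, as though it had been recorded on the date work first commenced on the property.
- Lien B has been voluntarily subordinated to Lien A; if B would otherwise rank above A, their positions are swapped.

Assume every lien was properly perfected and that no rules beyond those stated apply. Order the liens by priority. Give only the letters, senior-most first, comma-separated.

E, C, F, D, A, B

First, effective dates: C's effective date is 2020-11-08, when work began; F's effective date is 2020-12-26, when work began.
E is an HOA assessment lien and takes priority over every other lien.
Among the remaining liens, by effective date: C (2020-11-08), F (2020-12-26), D (2021-06-15), B (2021-09-30), A (2022-01-01).
B would otherwise be senior to A, so under the subordination agreement B and A exchange positions.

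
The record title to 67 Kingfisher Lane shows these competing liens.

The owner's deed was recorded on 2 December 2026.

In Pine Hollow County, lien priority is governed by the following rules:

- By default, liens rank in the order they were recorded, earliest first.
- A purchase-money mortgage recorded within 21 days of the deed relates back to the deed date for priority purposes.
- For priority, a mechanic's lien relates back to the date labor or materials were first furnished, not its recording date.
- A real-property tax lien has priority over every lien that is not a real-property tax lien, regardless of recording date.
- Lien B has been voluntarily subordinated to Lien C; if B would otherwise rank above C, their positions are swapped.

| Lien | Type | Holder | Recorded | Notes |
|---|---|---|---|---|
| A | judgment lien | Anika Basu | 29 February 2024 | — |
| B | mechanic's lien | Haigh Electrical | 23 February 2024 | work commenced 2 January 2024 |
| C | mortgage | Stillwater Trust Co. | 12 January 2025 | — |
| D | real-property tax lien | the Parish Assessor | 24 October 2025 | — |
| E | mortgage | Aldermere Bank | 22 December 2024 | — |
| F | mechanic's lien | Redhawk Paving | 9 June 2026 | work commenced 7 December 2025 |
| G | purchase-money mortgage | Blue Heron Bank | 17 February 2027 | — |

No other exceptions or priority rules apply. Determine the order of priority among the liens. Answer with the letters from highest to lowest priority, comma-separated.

Adjusting effective dates: B relates back to 2 January 2024 (work commenced); F is treated as recorded 7 December 2025, the work-commencement date; G was recorded 77 days after the deed, outside the 21-day window, so it keeps its recording date.
D, as a real-property tax lien, has superpriority and ranks first.
Among the remaining liens, by effective date: B (2 January 2024), A (29 February 2024), E (22 December 2024), C (12 January 2025), F (7 December 2025), G (17 February 2027).
B is senior to C before the subordination, so the two trade places.

D, C, A, E, B, F, G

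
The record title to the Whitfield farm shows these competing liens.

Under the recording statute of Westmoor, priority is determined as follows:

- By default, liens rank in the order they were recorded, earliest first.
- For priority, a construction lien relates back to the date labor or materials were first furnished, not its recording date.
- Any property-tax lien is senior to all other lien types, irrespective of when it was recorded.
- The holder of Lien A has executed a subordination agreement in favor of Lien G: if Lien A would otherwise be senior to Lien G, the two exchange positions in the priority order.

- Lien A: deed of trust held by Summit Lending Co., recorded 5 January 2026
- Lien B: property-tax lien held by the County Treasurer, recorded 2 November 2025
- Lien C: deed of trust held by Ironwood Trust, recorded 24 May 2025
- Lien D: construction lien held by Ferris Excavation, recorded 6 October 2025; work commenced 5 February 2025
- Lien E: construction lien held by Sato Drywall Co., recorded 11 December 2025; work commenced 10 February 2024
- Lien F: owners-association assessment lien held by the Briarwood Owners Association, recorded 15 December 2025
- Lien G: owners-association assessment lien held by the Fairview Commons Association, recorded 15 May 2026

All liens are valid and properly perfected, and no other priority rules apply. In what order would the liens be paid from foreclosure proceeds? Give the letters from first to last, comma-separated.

First, effective dates: D's effective date is 5 February 2025, when work began; E relates back to 10 February 2024 (work commenced).
As a property-tax lien, B is senior to every other lien.
The other liens, earliest effective date first: E (10 February 2024), D (5 February 2025), C (24 May 2025), F (15 December 2025), A (5 January 2026), G (15 May 2026).
Because A would otherwise rank above G, the subordination swaps them.

B, E, D, C, F, G, A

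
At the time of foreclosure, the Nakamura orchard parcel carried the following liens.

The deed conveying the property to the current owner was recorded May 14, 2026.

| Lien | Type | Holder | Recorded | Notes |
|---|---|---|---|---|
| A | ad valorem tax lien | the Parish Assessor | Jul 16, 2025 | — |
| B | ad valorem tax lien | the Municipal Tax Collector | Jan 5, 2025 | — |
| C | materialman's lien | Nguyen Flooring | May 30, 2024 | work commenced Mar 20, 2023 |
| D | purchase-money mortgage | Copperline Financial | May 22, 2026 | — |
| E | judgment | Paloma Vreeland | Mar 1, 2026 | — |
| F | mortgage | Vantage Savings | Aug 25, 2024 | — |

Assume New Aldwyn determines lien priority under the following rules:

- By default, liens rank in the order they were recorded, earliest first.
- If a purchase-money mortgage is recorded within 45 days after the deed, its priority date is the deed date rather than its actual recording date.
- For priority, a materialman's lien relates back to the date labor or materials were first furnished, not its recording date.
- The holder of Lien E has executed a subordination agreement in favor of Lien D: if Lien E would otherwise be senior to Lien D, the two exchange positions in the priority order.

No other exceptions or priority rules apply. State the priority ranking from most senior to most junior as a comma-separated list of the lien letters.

C, F, B, A, D, E

Effective dates after the stated exceptions: C's effective date is Mar 20, 2023, when work began; D's effective date is the deed date, May 14, 2026.
Sorted by effective date: C (Mar 20, 2023), F (Aug 25, 2024), B (Jan 5, 2025), A (Jul 16, 2025), E (Mar 1, 2026), D (May 14, 2026).
The subordination applies — E was senior to D — so E and D swap.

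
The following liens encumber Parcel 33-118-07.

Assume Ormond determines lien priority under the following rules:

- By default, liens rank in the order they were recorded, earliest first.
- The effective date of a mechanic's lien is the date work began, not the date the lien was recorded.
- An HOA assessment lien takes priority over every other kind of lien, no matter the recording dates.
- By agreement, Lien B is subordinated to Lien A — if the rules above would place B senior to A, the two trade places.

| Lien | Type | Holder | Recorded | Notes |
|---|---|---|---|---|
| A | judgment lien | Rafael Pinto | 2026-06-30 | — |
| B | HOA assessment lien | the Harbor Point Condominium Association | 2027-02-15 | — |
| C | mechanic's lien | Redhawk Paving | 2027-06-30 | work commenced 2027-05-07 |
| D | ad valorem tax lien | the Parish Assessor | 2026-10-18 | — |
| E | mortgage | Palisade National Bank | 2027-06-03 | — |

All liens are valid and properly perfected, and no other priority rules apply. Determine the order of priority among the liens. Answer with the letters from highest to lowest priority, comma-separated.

Effective dates: C is treated as recorded 2027-05-07, the work-commencement date.
As an HOA assessment lien, B is senior to every other lien.
Remaining liens by effective date: A (2026-06-30), D (2026-10-18), C (2027-05-07), E (2027-06-03).
Because B would otherwise rank above A, the subordination swaps them.

A, B, D, C, E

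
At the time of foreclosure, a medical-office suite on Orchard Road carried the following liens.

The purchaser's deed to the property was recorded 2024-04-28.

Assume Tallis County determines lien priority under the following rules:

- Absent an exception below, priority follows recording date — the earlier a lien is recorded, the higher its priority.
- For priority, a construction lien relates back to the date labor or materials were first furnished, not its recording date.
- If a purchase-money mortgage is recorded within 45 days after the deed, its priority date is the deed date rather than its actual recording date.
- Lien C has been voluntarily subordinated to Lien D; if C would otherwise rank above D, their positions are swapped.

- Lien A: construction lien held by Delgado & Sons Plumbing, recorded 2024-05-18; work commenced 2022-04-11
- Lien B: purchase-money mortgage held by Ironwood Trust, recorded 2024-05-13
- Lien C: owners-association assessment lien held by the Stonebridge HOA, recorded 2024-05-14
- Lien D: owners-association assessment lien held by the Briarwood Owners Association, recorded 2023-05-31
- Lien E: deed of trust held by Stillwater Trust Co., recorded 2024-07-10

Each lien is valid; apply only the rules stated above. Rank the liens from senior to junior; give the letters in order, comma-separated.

A, D, B, C, E

First, effective dates: A is treated as recorded 2022-04-11, the work-commencement date; B relates back to the deed date 2024-04-28.
By effective date, earliest first: A (2022-04-11), D (2023-05-31), B (2024-04-28), C (2024-05-14), E (2024-07-10).
C is already junior to D, so the subordination agreement changes nothing.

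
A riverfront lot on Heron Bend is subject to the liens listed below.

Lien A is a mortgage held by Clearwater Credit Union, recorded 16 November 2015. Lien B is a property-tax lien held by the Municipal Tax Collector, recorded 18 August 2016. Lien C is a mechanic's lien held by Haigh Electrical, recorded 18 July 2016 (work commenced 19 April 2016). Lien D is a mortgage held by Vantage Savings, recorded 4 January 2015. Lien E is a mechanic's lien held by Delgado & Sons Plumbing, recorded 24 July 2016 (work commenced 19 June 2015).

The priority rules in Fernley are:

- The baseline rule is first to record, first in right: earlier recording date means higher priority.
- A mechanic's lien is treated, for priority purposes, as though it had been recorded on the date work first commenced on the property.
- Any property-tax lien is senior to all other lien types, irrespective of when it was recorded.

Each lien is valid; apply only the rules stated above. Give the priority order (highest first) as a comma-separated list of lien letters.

B, D, E, A, C

Effective dates after the stated exceptions: C is treated as recorded 19 April 2016, the work-commencement date; E is treated as recorded 19 June 2015, the work-commencement date.
As a property-tax lien, B is senior to every other lien.
The other liens, earliest effective date first: D (4 January 2015), E (19 June 2015), A (16 November 2015), C (19 April 2016).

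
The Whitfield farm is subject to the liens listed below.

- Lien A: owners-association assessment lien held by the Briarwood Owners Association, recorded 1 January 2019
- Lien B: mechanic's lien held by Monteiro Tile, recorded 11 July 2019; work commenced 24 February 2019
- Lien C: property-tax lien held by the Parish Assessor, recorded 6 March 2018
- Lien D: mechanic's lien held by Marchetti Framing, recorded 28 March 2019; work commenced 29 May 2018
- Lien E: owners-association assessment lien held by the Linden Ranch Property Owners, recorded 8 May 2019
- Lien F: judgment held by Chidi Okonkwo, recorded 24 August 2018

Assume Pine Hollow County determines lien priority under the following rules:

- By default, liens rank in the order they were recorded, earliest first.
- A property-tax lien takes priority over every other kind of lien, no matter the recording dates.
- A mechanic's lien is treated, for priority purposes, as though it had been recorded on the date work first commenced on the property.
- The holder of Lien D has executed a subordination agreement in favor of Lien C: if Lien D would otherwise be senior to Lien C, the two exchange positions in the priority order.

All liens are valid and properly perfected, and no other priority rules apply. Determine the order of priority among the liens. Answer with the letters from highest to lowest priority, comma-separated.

Effective dates: B is treated as recorded 24 February 2019, the work-commencement date; D's effective date is 29 May 2018, when work began.
C is a property-tax lien and takes priority over every other lien.
Ordering the rest by effective date: D (29 May 2018), F (24 August 2018), A (1 January 2019), B (24 February 2019), E (8 May 2019).
Since D is not senior to C, the subordination leaves the order unchanged.

C, D, F, A, B, E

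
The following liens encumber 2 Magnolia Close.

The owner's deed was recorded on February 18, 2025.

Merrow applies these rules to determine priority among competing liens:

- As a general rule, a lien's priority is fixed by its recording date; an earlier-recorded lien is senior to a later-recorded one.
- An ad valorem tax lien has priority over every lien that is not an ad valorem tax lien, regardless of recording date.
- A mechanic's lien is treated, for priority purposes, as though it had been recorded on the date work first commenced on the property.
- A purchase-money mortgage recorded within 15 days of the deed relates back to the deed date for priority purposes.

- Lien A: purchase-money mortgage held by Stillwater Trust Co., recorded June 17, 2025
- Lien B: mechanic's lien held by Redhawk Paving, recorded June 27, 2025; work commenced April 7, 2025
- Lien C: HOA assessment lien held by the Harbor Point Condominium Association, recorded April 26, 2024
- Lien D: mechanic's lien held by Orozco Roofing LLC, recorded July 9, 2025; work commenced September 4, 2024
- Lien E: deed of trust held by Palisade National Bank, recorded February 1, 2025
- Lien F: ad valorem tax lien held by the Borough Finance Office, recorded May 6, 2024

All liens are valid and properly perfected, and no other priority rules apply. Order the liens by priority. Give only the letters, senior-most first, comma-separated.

F, C, D, E, B, A

Effective dates: A missed the 15-day window (119 days after the deed), so its recording date stands; B's effective date is April 7, 2025, when work began; D is treated as recorded September 4, 2024, the work-commencement date.
F, as an ad valorem tax lien, has superpriority and ranks first.
The other liens, earliest effective date first: C (April 26, 2024), D (September 4, 2024), E (February 1, 2025), B (April 7, 2025), A (June 17, 2025).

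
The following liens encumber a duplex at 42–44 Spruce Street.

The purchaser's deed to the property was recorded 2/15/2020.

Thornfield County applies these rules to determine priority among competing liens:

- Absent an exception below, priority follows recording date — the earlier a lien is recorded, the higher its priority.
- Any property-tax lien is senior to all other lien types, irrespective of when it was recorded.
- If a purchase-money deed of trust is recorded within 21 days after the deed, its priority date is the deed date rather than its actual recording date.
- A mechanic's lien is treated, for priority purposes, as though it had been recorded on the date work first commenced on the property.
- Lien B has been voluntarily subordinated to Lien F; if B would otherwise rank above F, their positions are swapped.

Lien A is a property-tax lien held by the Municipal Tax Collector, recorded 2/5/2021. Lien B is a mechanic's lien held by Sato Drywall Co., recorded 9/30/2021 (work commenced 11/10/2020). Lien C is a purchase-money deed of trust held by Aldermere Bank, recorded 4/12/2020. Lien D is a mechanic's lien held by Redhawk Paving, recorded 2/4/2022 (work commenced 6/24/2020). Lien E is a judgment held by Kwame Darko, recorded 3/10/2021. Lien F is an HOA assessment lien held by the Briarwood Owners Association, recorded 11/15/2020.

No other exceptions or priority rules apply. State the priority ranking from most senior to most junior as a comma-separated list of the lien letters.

A, C, D, F, B, E

First, effective dates: B is treated as recorded 11/10/2020, the work-commencement date; C was recorded 57 days after the deed, outside the 21-day window, so it keeps its recording date; D's effective date is 6/24/2020, when work began.
A is a property-tax lien, so it outranks all other liens regardless of date.
The other liens, earliest effective date first: C (4/12/2020), D (6/24/2020), B (11/10/2020), F (11/15/2020), E (3/10/2021).
B is senior to F before the subordination, so the two trade places.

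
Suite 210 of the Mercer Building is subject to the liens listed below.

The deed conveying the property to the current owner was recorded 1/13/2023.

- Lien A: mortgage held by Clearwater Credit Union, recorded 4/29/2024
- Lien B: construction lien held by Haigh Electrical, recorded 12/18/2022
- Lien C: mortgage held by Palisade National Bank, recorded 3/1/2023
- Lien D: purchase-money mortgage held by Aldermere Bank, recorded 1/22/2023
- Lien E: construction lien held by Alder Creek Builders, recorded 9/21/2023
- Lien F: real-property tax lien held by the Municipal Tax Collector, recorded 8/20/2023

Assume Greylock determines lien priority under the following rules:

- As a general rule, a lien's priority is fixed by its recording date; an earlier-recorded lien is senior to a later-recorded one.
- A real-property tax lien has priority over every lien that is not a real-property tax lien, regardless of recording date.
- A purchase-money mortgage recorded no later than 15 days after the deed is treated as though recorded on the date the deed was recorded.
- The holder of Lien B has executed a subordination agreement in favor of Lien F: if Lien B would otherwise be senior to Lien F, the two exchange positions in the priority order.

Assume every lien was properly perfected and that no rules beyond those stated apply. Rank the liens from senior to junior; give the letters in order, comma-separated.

F, B, D, C, E, A

Adjusting effective dates: D's effective date is the deed date, 1/13/2023.
F is a real-property tax lien and takes priority over every other lien.
Among the remaining liens, by effective date: B (12/18/2022), D (1/13/2023), C (3/1/2023), E (9/21/2023), A (4/29/2024).
B already ranks below F; the subordination has no effect.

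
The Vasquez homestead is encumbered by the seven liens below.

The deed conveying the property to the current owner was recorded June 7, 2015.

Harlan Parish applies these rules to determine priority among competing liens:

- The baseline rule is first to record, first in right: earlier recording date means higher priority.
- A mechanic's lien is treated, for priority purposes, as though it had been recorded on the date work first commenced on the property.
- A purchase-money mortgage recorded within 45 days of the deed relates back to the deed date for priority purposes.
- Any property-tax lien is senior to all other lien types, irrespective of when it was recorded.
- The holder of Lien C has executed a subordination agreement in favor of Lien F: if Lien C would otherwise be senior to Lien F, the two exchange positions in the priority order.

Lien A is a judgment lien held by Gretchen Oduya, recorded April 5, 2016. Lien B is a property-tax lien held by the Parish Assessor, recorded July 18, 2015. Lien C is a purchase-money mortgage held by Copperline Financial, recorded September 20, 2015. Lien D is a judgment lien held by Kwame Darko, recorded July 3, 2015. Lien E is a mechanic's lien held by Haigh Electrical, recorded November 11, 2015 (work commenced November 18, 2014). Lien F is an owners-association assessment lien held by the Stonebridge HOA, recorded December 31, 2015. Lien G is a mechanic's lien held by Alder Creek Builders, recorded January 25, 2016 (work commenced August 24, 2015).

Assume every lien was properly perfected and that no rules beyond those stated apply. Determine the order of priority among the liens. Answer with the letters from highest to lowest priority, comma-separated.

Effective dates after the stated exceptions: C was recorded 105 days after the deed, outside the 45-day window, so it keeps its recording date; E relates back to November 18, 2014 (work commenced); G relates back to August 24, 2015 (work commenced).
B, as a property-tax lien, has superpriority and ranks first.
Among the remaining liens, by effective date: E (November 18, 2014), D (July 3, 2015), G (August 24, 2015), C (September 20, 2015), F (December 31, 2015), A (April 5, 2016).
C would otherwise be senior to F, so under the subordination agreement C and F exchange positions.

B, E, D, G, F, C, A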